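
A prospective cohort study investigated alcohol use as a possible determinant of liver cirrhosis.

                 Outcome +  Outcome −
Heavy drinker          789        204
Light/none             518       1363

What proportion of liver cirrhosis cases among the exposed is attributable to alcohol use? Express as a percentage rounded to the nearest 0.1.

Cells: a = 789, b = 204, c = 518, d = 1363.
Risk in exposed = 789/993 = 0.79456; risk in unexposed = 518/1881 = 0.27539.
RR = 0.79456/0.27539 = 2.88527
AR% = (RR − 1)/RR × 100 = (2.88527 − 1)/2.88527 × 100 = 65.3412%

65.3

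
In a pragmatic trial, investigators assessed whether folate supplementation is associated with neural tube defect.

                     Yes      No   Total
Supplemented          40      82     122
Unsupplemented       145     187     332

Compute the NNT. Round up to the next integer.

Risk in treated group = 40/122 = 0.32787; risk in control = 145/332 = 0.43675.
Absolute risk reduction = 0.43675 − 0.32787 = 0.10888
NNT = 1 / ARR = 1 / 0.10888 = 9.185 → round up → 10

10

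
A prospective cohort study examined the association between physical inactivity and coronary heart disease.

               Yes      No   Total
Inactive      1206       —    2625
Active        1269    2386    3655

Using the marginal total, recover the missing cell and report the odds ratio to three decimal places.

The missing cell is in the exposed row: 2625 − 1206 = 1419.
So a = 1206, b = 1419, c = 1269, d = 2386.
OR = (a·d)/(b·c) = (1206 × 2386) / (1419 × 1269) = 2877516 / 1800711 = 1.59799

1.598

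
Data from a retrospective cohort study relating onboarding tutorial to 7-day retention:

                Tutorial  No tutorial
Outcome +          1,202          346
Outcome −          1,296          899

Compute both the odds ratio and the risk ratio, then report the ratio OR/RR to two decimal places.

1.39

Reading the table with exposure as columns: a = 1202 (Tutorial, case), b = 1296 (Tutorial, non-case), c = 346 (No tutorial, case), d = 899.
OR = (1202·899)/(1296·346) = 1080598/448416 = 2.40981
Risk in exposed = 1202/2498 = 0.48118; risk in unexposed = 346/1245 = 0.27791; RR = 1.73143
OR/RR = 2.40981 / 1.73143 = 1.39180
The outcome is not rare, so the OR lies further from 1 than the RR.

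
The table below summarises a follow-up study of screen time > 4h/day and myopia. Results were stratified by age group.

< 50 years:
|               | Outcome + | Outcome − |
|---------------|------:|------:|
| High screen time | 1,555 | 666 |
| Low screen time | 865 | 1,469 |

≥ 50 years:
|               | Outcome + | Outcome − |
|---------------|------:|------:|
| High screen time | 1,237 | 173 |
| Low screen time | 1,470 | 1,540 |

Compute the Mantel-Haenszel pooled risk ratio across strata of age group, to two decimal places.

RR_MH = Σ(aᵢ·n₀ᵢ/nᵢ) / Σ(cᵢ·n₁ᵢ/nᵢ), with n₁ᵢ = aᵢ+bᵢ (exposed), n₀ᵢ = cᵢ+dᵢ (unexposed), nᵢ = n₁ᵢ+n₀ᵢ.
Stratum 1 (< 50 years): n₁ = 2221, n₀ = 2334, n = 4555; a·n₀/n = 1555·2334/4555 = 796.7881; c·n₁/n = 865·2221/4555 = 421.7706
Stratum 2 (≥ 50 years): n₁ = 1410, n₀ = 3010, n = 4420; a·n₀/n = 1237·3010/4420 = 842.3914; c·n₁/n = 1470·1410/4420 = 468.9367
RR_MH = (796.7881 + 842.3914) / (421.7706 + 468.9367) = 1639.1795 / 890.7072 = 1.84031

1.84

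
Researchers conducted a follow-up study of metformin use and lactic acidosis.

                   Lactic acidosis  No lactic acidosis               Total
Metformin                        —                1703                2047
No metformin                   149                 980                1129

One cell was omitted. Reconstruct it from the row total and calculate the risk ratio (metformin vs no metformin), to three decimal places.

The missing cell is in the exposed row: 2047 − 1703 = 344.
So a = 344, b = 1703, c = 149, d = 980.
RR = [a/(a+b)] / [c/(c+d)] = (344/2047) / (149/1129) = 0.16805/0.13198 = 1.27335

1.273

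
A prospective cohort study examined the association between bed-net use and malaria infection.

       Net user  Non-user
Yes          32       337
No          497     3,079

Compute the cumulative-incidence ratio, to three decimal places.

Reading the table with exposure as columns: a = 32 (Net user, case), b = 497 (Net user, non-case), c = 337 (Non-user, case), d = 3079.
Risk in exposed = 32/529 = 0.06049; risk in unexposed = 337/3416 = 0.09865.
RR = 0.06049 / 0.09865 = 0.61317
The risk is 39% lower among the exposed than among the unexposed.

0.613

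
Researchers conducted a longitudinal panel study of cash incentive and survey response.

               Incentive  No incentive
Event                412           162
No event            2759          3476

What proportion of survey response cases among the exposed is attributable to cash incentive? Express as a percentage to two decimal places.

65.73

Reading the table with exposure as columns: a = 412 (Incentive, case), b = 2759 (Incentive, non-case), c = 162 (No incentive, case), d = 3476.
Risk in exposed = 412/3171 = 0.12993; risk in unexposed = 162/3638 = 0.04453.
RR = 0.12993/0.04453 = 2.91775
AR% = (RR − 1)/RR × 100 = (2.91775 − 1)/2.91775 × 100 = 65.7271%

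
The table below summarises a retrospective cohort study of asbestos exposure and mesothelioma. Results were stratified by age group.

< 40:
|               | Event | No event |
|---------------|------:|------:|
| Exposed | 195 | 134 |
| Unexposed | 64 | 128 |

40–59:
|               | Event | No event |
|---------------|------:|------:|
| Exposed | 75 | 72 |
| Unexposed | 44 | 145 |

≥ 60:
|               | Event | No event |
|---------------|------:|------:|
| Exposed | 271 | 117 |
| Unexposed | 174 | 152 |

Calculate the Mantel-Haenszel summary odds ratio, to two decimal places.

OR_MH = Σ(aᵢdᵢ/nᵢ) / Σ(bᵢcᵢ/nᵢ), where nᵢ is the stratum total.
Stratum 1 (< 40): n = 521; a·d/n = 195·128/521 = 47.9079; b·c/n = 134·64/521 = 16.4607
Stratum 2 (40–59): n = 336; a·d/n = 75·145/336 = 32.3661; b·c/n = 72·44/336 = 9.4286
Stratum 3 (≥ 60): n = 714; a·d/n = 271·152/714 = 57.6919; b·c/n = 117·174/714 = 28.5126
OR_MH = (47.9079 + 32.3661 + 57.6919) / (16.4607 + 9.4286 + 28.5126) = 137.9658 / 54.4018 = 2.53605

2.54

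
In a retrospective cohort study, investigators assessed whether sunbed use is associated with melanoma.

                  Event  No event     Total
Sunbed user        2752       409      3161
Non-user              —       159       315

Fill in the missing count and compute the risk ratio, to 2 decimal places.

The missing cell is in the unexposed row: 315 − 159 = 156.
So a = 2752, b = 409, c = 156, d = 159.
RR = [a/(a+b)] / [c/(c+d)] = (2752/3161) / (156/315) = 0.87061/0.49524 = 1.75796

1.76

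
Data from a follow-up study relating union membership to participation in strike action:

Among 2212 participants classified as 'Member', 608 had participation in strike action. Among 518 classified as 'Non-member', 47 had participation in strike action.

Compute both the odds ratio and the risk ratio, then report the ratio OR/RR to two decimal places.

1.25

From the description: a = 608, b = 1604, c = 47, d = 471.
OR = (608·471)/(1604·47) = 286368/75388 = 3.79859
Risk in exposed = 608/2212 = 0.27486; risk in unexposed = 47/518 = 0.09073; RR = 3.02936
OR/RR = 3.79859 / 3.02936 = 1.25393
The outcome is not rare, so the OR lies further from 1 than the RR.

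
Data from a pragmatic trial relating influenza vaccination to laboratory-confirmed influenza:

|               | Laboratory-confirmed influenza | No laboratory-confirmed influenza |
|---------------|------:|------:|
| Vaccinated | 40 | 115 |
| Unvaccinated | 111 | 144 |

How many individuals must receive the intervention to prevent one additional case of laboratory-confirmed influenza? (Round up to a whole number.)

6

Risk in treated group = 40/155 = 0.25806; risk in control = 111/255 = 0.43529.
Absolute risk reduction = 0.43529 − 0.25806 = 0.17723
NNT = 1 / ARR = 1 / 0.17723 = 5.642 → round up → 6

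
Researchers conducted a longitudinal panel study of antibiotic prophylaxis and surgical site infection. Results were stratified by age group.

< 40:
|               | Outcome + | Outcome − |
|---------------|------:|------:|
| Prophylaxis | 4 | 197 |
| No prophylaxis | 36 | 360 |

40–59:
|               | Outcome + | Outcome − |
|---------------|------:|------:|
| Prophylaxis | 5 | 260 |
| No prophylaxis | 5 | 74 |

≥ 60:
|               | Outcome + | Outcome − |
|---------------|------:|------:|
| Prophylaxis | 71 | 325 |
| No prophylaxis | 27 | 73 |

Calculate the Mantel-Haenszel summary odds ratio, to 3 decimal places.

OR_MH = Σ(aᵢdᵢ/nᵢ) / Σ(bᵢcᵢ/nᵢ), where nᵢ is the stratum total.
Stratum 1 (< 40): n = 597; a·d/n = 4·360/597 = 2.4121; b·c/n = 197·36/597 = 11.8794
Stratum 2 (40–59): n = 344; a·d/n = 5·74/344 = 1.0756; b·c/n = 260·5/344 = 3.7791
Stratum 3 (≥ 60): n = 496; a·d/n = 71·73/496 = 10.4496; b·c/n = 325·27/496 = 17.6915
OR_MH = (2.4121 + 1.0756 + 10.4496) / (11.8794 + 3.7791 + 17.6915) = 13.9372 / 33.3500 = 0.41791

0.418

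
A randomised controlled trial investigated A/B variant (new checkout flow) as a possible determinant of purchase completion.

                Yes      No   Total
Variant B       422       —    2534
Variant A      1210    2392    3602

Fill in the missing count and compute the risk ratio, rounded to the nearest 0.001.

0.496

The missing cell is in the exposed row: 2534 − 422 = 2112.
So a = 422, b = 2112, c = 1210, d = 2392.
RR = [a/(a+b)] / [c/(c+d)] = (422/2534) / (1210/3602) = 0.16654/0.33592 = 0.49575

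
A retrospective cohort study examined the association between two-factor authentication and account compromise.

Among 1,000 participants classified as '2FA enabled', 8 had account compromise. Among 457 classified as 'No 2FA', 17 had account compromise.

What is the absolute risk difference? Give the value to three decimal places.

From the description: a = 8, b = 992, c = 17, d = 440.
Risk in exposed = 8/1000 = 0.008000; risk in unexposed = 17/457 = 0.037199.
Risk difference = 0.008000 − 0.037199 = -0.029199

-0.029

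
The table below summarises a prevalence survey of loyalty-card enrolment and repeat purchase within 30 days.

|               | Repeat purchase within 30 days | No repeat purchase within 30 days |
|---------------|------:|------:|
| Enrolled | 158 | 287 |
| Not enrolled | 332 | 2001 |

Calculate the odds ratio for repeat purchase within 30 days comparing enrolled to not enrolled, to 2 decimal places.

3.32

Cells: a = 158, b = 287, c = 332, d = 2001.
OR = (a·d)/(b·c) = (158 × 2001) / (287 × 332) = 316158 / 95284 = 3.31806
The odds of repeat purchase within 30 days are about 3.32 times as high in the enrolled group.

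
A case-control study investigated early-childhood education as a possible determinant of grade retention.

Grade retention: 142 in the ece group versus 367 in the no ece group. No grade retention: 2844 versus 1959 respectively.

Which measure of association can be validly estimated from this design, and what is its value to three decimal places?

0.267

From the description: a = 142, b = 2844, c = 367, d = 1959.
This is a case-control study: participants were sampled on outcome status, so risks in the source population cannot be estimated directly — relative risk is not valid here. The odds ratio is the appropriate measure.
OR = (a·d)/(b·c) = (142 × 1959) / (2844 × 367) = 278178 / 1043748 = 0.26652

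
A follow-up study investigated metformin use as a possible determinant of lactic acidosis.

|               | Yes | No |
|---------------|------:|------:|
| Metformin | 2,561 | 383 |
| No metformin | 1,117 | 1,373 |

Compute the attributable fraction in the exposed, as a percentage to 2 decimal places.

Cells: a = 2561, b = 383, c = 1117, d = 1373.
Risk in exposed = 2561/2944 = 0.86990; risk in unexposed = 1117/2490 = 0.44859.
RR = 0.86990/0.44859 = 1.93918
AR% = (RR − 1)/RR × 100 = (1.93918 − 1)/1.93918 × 100 = 48.4318%

48.43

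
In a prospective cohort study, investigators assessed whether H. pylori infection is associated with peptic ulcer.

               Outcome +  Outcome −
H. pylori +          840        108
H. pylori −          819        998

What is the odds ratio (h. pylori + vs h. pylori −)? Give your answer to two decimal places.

Cells: a = 840, b = 108, c = 819, d = 998.
OR = (a·d)/(b·c) = (840 × 998) / (108 × 819) = 838320 / 88452 = 9.47768
The odds of peptic ulcer are about 9.48 times as high in the h. pylori + group.

9.48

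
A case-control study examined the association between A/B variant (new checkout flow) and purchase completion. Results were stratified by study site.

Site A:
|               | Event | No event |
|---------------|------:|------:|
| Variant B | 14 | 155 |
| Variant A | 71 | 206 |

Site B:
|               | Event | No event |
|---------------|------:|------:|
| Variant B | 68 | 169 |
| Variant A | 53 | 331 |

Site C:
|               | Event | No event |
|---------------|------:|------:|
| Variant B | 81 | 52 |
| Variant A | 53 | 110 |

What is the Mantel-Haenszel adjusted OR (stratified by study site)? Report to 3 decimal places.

1.504

OR_MH = Σ(aᵢdᵢ/nᵢ) / Σ(bᵢcᵢ/nᵢ), where nᵢ is the stratum total.
Stratum 1 (Site A): n = 446; a·d/n = 14·206/446 = 6.4664; b·c/n = 155·71/446 = 24.6749
Stratum 2 (Site B): n = 621; a·d/n = 68·331/621 = 36.2448; b·c/n = 169·53/621 = 14.4235
Stratum 3 (Site C): n = 296; a·d/n = 81·110/296 = 30.1014; b·c/n = 52·53/296 = 9.3108
OR_MH = (6.4664 + 36.2448 + 30.1014) / (24.6749 + 14.4235 + 9.3108) = 72.8125 / 48.4092 = 1.50410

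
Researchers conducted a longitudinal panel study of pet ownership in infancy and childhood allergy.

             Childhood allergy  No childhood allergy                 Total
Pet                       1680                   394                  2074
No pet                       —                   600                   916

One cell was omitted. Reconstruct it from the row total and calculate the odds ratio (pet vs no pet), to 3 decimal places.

8.096

The missing cell is in the unexposed row: 916 − 600 = 316.
So a = 1680, b = 394, c = 316, d = 600.
OR = (a·d)/(b·c) = (1680 × 600) / (394 × 316) = 1008000 / 124504 = 8.09613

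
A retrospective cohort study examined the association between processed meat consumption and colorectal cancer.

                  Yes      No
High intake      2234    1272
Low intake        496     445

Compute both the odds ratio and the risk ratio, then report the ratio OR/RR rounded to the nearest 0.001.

1.303

Cells: a = 2234, b = 1272, c = 496, d = 445.
OR = (2234·445)/(1272·496) = 994130/630912 = 1.57570
Risk in exposed = 2234/3506 = 0.63719; risk in unexposed = 496/941 = 0.52710; RR = 1.20887
OR/RR = 1.57570 / 1.20887 = 1.30345
The outcome is not rare, so the OR lies further from 1 than the RR.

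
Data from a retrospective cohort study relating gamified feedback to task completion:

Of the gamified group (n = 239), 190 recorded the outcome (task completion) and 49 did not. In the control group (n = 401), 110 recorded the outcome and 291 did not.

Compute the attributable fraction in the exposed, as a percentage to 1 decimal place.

65.5

From the description: a = 190, b = 49, c = 110, d = 291.
Risk in exposed = 190/239 = 0.79498; risk in unexposed = 110/401 = 0.27431.
RR = 0.79498/0.27431 = 2.89806
AR% = (RR − 1)/RR × 100 = (2.89806 − 1)/2.89806 × 100 = 65.4942%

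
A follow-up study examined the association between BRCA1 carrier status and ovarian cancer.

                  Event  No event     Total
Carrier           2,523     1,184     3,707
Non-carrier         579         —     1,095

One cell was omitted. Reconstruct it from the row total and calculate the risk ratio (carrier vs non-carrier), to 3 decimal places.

The missing cell is in the unexposed row: 1095 − 579 = 516.
So a = 2523, b = 1184, c = 579, d = 516.
RR = [a/(a+b)] / [c/(c+d)] = (2523/3707) / (579/1095) = 0.68060/0.52877 = 1.28715

1.287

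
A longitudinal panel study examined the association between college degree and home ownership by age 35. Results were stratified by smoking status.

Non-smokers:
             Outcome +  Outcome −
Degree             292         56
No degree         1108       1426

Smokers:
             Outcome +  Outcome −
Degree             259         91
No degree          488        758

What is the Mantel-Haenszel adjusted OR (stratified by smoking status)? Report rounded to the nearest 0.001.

5.420

OR_MH = Σ(aᵢdᵢ/nᵢ) / Σ(bᵢcᵢ/nᵢ), where nᵢ is the stratum total.
Stratum 1 (Non-smokers): n = 2882; a·d/n = 292·1426/2882 = 144.4802; b·c/n = 56·1108/2882 = 21.5295
Stratum 2 (Smokers): n = 1596; a·d/n = 259·758/1596 = 123.0088; b·c/n = 91·488/1596 = 27.8246
OR_MH = (144.4802 + 123.0088) / (21.5295 + 27.8246) = 267.4890 / 49.3541 = 5.41980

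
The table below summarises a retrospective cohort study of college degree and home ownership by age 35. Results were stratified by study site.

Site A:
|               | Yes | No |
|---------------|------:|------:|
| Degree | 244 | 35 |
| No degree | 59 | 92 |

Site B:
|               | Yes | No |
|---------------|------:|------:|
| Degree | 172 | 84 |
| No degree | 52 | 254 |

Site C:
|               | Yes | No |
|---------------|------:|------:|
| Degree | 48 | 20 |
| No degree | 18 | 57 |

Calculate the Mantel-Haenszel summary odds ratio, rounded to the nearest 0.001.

OR_MH = Σ(aᵢdᵢ/nᵢ) / Σ(bᵢcᵢ/nᵢ), where nᵢ is the stratum total.
Stratum 1 (Site A): n = 430; a·d/n = 244·92/430 = 52.2047; b·c/n = 35·59/430 = 4.8023
Stratum 2 (Site B): n = 562; a·d/n = 172·254/562 = 77.7367; b·c/n = 84·52/562 = 7.7722
Stratum 3 (Site C): n = 143; a·d/n = 48·57/143 = 19.1329; b·c/n = 20·18/143 = 2.5175
OR_MH = (52.2047 + 77.7367 + 19.1329) / (4.8023 + 7.7722 + 2.5175) = 149.0742 / 15.0921 = 9.87766

9.878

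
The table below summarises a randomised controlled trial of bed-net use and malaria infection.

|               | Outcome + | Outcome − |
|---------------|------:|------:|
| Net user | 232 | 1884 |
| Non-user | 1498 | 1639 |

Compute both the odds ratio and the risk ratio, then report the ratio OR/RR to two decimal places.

0.59

Cells: a = 232, b = 1884, c = 1498, d = 1639.
OR = (232·1639)/(1884·1498) = 380248/2822232 = 0.13473
Risk in exposed = 232/2116 = 0.10964; risk in unexposed = 1498/3137 = 0.47753; RR = 0.22960
OR/RR = 0.13473 / 0.22960 = 0.58681
The outcome is not rare, so the OR lies further from 1 than the RR.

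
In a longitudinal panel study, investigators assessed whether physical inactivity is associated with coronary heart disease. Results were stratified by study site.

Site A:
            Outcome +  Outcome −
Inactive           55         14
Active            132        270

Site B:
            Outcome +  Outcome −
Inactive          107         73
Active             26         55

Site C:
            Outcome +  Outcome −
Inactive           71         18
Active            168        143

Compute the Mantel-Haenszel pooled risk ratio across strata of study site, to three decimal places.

RR_MH = Σ(aᵢ·n₀ᵢ/nᵢ) / Σ(cᵢ·n₁ᵢ/nᵢ), with n₁ᵢ = aᵢ+bᵢ (exposed), n₀ᵢ = cᵢ+dᵢ (unexposed), nᵢ = n₁ᵢ+n₀ᵢ.
Stratum 1 (Site A): n₁ = 69, n₀ = 402, n = 471; a·n₀/n = 55·402/471 = 46.9427; c·n₁/n = 132·69/471 = 19.3376
Stratum 2 (Site B): n₁ = 180, n₀ = 81, n = 261; a·n₀/n = 107·81/261 = 33.2069; c·n₁/n = 26·180/261 = 17.9310
Stratum 3 (Site C): n₁ = 89, n₀ = 311, n = 400; a·n₀/n = 71·311/400 = 55.2025; c·n₁/n = 168·89/400 = 37.3800
RR_MH = (46.9427 + 33.2069 + 55.2025) / (19.3376 + 17.9310 + 37.3800) = 135.3521 / 74.6486 = 1.81319

1.813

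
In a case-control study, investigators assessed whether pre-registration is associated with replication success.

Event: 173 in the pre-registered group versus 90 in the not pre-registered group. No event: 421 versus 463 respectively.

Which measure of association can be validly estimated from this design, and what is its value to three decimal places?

2.114

From the description: a = 173, b = 421, c = 90, d = 463.
This is a case-control study: participants were sampled on outcome status, so risks in the source population cannot be estimated directly — relative risk is not valid here. The odds ratio is the appropriate measure.
OR = (a·d)/(b·c) = (173 × 463) / (421 × 90) = 80099 / 37890 = 2.11399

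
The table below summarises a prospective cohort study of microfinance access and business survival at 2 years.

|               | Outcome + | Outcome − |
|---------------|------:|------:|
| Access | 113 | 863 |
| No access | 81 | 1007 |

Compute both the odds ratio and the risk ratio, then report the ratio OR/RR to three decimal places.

1.047

Cells: a = 113, b = 863, c = 81, d = 1007.
OR = (113·1007)/(863·81) = 113791/69903 = 1.62784
Risk in exposed = 113/976 = 0.11578; risk in unexposed = 81/1088 = 0.07445; RR = 1.55515
OR/RR = 1.62784 / 1.55515 = 1.04674
The outcome is not rare, so the OR lies further from 1 than the RR.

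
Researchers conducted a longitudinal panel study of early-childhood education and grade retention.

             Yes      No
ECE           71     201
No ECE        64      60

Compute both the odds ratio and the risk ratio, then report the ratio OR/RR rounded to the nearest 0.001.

0.655

Cells: a = 71, b = 201, c = 64, d = 60.
OR = (71·60)/(201·64) = 4260/12864 = 0.33116
Risk in exposed = 71/272 = 0.26103; risk in unexposed = 64/124 = 0.51613; RR = 0.50574
OR/RR = 0.33116 / 0.50574 = 0.65479
The outcome is not rare, so the OR lies further from 1 than the RR.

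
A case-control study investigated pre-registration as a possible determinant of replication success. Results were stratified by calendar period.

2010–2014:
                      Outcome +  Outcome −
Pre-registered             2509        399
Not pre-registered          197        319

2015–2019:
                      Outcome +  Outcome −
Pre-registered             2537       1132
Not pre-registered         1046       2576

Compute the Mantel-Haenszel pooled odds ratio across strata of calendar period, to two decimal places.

OR_MH = Σ(aᵢdᵢ/nᵢ) / Σ(bᵢcᵢ/nᵢ), where nᵢ is the stratum total.
Stratum 1 (2010–2014): n = 3424; a·d/n = 2509·319/3424 = 233.7532; b·c/n = 399·197/3424 = 22.9565
Stratum 2 (2015–2019): n = 7291; a·d/n = 2537·2576/7291 = 896.3533; b·c/n = 1132·1046/7291 = 162.4019
OR_MH = (233.7532 + 896.3533) / (22.9565 + 162.4019) = 1130.1065 / 185.3583 = 6.09687

6.10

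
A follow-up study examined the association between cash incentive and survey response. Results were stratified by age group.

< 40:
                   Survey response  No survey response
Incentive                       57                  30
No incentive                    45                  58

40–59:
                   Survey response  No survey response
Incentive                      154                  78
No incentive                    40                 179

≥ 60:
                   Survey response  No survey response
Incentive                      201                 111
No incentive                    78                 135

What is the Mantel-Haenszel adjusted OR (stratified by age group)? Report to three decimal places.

4.267

OR_MH = Σ(aᵢdᵢ/nᵢ) / Σ(bᵢcᵢ/nᵢ), where nᵢ is the stratum total.
Stratum 1 (< 40): n = 190; a·d/n = 57·58/190 = 17.4000; b·c/n = 30·45/190 = 7.1053
Stratum 2 (40–59): n = 451; a·d/n = 154·179/451 = 61.1220; b·c/n = 78·40/451 = 6.9180
Stratum 3 (≥ 60): n = 525; a·d/n = 201·135/525 = 51.6857; b·c/n = 111·78/525 = 16.4914
OR_MH = (17.4000 + 61.1220 + 51.6857) / (7.1053 + 6.9180 + 16.4914) = 130.2077 / 30.5147 = 4.26705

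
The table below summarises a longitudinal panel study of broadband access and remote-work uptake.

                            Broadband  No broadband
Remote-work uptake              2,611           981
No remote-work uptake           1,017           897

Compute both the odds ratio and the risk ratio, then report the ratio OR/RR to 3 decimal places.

1.704

Reading the table with exposure as columns: a = 2611 (Broadband, case), b = 1017 (Broadband, non-case), c = 981 (No broadband, case), d = 897.
OR = (2611·897)/(1017·981) = 2342067/997677 = 2.34752
Risk in exposed = 2611/3628 = 0.71968; risk in unexposed = 981/1878 = 0.52236; RR = 1.37774
OR/RR = 2.34752 / 1.37774 = 1.70390
The outcome is not rare, so the OR lies further from 1 than the RR.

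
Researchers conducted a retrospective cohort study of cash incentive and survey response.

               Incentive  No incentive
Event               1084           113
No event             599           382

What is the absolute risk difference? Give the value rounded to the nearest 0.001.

0.416

Reading the table with exposure as columns: a = 1084 (Incentive, case), b = 599 (Incentive, non-case), c = 113 (No incentive, case), d = 382.
Risk in exposed = 1084/1683 = 0.644088; risk in unexposed = 113/495 = 0.228283.
Risk difference = 0.644088 − 0.228283 = 0.415805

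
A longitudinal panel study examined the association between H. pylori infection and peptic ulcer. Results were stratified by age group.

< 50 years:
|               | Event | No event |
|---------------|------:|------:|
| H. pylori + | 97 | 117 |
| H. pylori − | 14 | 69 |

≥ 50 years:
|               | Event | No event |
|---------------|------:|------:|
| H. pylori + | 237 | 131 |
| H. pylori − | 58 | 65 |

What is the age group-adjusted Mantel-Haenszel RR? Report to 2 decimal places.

RR_MH = Σ(aᵢ·n₀ᵢ/nᵢ) / Σ(cᵢ·n₁ᵢ/nᵢ), with n₁ᵢ = aᵢ+bᵢ (exposed), n₀ᵢ = cᵢ+dᵢ (unexposed), nᵢ = n₁ᵢ+n₀ᵢ.
Stratum 1 (< 50 years): n₁ = 214, n₀ = 83, n = 297; a·n₀/n = 97·83/297 = 27.1077; c·n₁/n = 14·214/297 = 10.0875
Stratum 2 (≥ 50 years): n₁ = 368, n₀ = 123, n = 491; a·n₀/n = 237·123/491 = 59.3707; c·n₁/n = 58·368/491 = 43.4705
RR_MH = (27.1077 + 59.3707) / (10.0875 + 43.4705) = 86.4784 / 53.5580 = 1.61467

1.61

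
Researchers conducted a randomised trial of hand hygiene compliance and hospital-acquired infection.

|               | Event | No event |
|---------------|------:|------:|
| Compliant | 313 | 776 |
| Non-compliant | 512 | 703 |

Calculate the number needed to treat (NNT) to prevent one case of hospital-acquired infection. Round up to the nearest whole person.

Risk in treated group = 313/1089 = 0.28742; risk in control = 512/1215 = 0.42140.
Absolute risk reduction = 0.42140 − 0.28742 = 0.13398
NNT = 1 / ARR = 1 / 0.13398 = 7.464 → round up → 8

8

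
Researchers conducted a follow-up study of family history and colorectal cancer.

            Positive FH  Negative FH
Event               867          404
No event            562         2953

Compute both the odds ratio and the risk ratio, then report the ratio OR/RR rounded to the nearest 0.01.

2.24

Reading the table with exposure as columns: a = 867 (Positive FH, case), b = 562 (Positive FH, non-case), c = 404 (Negative FH, case), d = 2953.
OR = (867·2953)/(562·404) = 2560251/227048 = 11.27625
Risk in exposed = 867/1429 = 0.60672; risk in unexposed = 404/3357 = 0.12035; RR = 5.04147
OR/RR = 11.27625 / 5.04147 = 2.23670
The outcome is not rare, so the OR lies further from 1 than the RR.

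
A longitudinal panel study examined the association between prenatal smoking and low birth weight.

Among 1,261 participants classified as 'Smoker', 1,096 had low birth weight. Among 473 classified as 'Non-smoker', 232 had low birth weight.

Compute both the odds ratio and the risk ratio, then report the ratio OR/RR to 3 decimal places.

From the description: a = 1096, b = 165, c = 232, d = 241.
OR = (1096·241)/(165·232) = 264136/38280 = 6.90010
Risk in exposed = 1096/1261 = 0.86915; risk in unexposed = 232/473 = 0.49049; RR = 1.77202
OR/RR = 6.90010 / 1.77202 = 3.89392
The outcome is not rare, so the OR lies further from 1 than the RR.

3.894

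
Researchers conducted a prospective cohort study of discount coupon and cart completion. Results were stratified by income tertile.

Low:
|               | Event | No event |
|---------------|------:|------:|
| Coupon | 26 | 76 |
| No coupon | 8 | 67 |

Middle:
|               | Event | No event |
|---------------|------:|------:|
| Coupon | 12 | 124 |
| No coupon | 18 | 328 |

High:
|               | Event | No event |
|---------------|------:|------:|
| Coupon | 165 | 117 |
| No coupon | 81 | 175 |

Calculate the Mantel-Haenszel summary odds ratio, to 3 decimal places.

2.791

OR_MH = Σ(aᵢdᵢ/nᵢ) / Σ(bᵢcᵢ/nᵢ), where nᵢ is the stratum total.
Stratum 1 (Low): n = 177; a·d/n = 26·67/177 = 9.8418; b·c/n = 76·8/177 = 3.4350
Stratum 2 (Middle): n = 482; a·d/n = 12·328/482 = 8.1660; b·c/n = 124·18/482 = 4.6307
Stratum 3 (High): n = 538; a·d/n = 165·175/538 = 53.6710; b·c/n = 117·81/538 = 17.6152
OR_MH = (9.8418 + 8.1660 + 53.6710) / (3.4350 + 4.6307 + 17.6152) = 71.6788 / 25.6810 = 2.79112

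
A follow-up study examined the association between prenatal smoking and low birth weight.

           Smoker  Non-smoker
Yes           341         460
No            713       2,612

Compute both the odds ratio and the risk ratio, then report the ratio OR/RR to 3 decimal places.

Reading the table with exposure as columns: a = 341 (Smoker, case), b = 713 (Smoker, non-case), c = 460 (Non-smoker, case), d = 2612.
OR = (341·2612)/(713·460) = 890692/327980 = 2.71569
Risk in exposed = 341/1054 = 0.32353; risk in unexposed = 460/3072 = 0.14974; RR = 2.16061
OR/RR = 2.71569 / 2.16061 = 1.25691
The outcome is not rare, so the OR lies further from 1 than the RR.

1.257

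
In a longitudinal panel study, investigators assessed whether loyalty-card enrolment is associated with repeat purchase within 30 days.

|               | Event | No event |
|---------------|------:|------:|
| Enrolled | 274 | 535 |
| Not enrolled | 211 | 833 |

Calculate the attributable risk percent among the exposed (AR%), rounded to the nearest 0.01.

Cells: a = 274, b = 535, c = 211, d = 833.
Risk in exposed = 274/809 = 0.33869; risk in unexposed = 211/1044 = 0.20211.
RR = 0.33869/0.20211 = 1.67579
AR% = (RR − 1)/RR × 100 = (1.67579 − 1)/1.67579 × 100 = 40.3267%

40.33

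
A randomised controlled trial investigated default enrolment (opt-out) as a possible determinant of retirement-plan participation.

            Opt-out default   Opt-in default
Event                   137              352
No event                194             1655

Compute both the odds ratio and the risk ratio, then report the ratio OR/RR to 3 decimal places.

Reading the table with exposure as columns: a = 137 (Opt-out default, case), b = 194 (Opt-out default, non-case), c = 352 (Opt-in default, case), d = 1655.
OR = (137·1655)/(194·352) = 226735/68288 = 3.32028
Risk in exposed = 137/331 = 0.41390; risk in unexposed = 352/2007 = 0.17539; RR = 2.35992
OR/RR = 3.32028 / 2.35992 = 1.40694
The outcome is not rare, so the OR lies further from 1 than the RR.

1.407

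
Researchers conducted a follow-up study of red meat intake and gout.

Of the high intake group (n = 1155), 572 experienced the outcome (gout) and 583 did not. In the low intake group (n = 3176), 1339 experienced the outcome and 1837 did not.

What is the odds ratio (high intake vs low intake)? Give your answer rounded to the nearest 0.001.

From the description: a = 572, b = 583, c = 1339, d = 1837.
OR = (a·d)/(b·c) = (572 × 1837) / (583 × 1339) = 1050764 / 780637 = 1.34603
The odds of gout are about 1.35 times as high in the high intake group.

1.346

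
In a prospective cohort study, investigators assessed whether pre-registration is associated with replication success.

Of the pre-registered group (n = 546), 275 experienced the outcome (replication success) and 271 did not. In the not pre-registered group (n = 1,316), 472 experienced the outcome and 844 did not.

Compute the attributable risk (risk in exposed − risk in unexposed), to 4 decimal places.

0.1450

From the description: a = 275, b = 271, c = 472, d = 844.
Risk in exposed = 275/546 = 0.503663; risk in unexposed = 472/1316 = 0.358663.
Risk difference = 0.503663 − 0.358663 = 0.145000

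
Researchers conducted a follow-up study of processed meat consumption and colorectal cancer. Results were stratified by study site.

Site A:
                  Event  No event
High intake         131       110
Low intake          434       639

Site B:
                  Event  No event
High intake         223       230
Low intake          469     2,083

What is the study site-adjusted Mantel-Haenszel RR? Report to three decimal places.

RR_MH = Σ(aᵢ·n₀ᵢ/nᵢ) / Σ(cᵢ·n₁ᵢ/nᵢ), with n₁ᵢ = aᵢ+bᵢ (exposed), n₀ᵢ = cᵢ+dᵢ (unexposed), nᵢ = n₁ᵢ+n₀ᵢ.
Stratum 1 (Site A): n₁ = 241, n₀ = 1073, n = 1314; a·n₀/n = 131·1073/1314 = 106.9734; c·n₁/n = 434·241/1314 = 79.5997
Stratum 2 (Site B): n₁ = 453, n₀ = 2552, n = 3005; a·n₀/n = 223·2552/3005 = 189.3830; c·n₁/n = 469·453/3005 = 70.7012
RR_MH = (106.9734 + 189.3830) / (79.5997 + 70.7012) = 296.3564 / 150.3009 = 1.97175

1.972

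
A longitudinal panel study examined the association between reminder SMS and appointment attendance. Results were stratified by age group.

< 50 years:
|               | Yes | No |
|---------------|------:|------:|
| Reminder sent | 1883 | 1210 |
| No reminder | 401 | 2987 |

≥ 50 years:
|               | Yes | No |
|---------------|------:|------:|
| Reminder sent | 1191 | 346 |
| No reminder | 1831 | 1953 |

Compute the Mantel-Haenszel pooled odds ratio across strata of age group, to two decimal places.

OR_MH = Σ(aᵢdᵢ/nᵢ) / Σ(bᵢcᵢ/nᵢ), where nᵢ is the stratum total.
Stratum 1 (< 50 years): n = 6481; a·d/n = 1883·2987/6481 = 867.8477; b·c/n = 1210·401/6481 = 74.8665
Stratum 2 (≥ 50 years): n = 5321; a·d/n = 1191·1953/5321 = 437.1402; b·c/n = 346·1831/5321 = 119.0615
OR_MH = (867.8477 + 437.1402) / (74.8665 + 119.0615) = 1304.9879 / 193.9280 = 6.72924

6.73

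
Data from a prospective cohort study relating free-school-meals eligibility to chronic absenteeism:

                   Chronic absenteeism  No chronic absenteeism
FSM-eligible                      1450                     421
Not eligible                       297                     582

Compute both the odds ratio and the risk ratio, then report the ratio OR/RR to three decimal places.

Cells: a = 1450, b = 421, c = 297, d = 582.
OR = (1450·582)/(421·297) = 843900/125037 = 6.74920
Risk in exposed = 1450/1871 = 0.77499; risk in unexposed = 297/879 = 0.33788; RR = 2.29365
OR/RR = 6.74920 / 2.29365 = 2.94256
The outcome is not rare, so the OR lies further from 1 than the RR.

2.943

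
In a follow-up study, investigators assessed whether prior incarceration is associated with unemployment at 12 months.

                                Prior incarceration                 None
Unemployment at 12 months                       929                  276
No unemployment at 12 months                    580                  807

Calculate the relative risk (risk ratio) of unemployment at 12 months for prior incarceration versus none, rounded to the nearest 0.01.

Reading the table with exposure as columns: a = 929 (Prior incarceration, case), b = 580 (Prior incarceration, non-case), c = 276 (None, case), d = 807.
Risk in exposed = 929/1509 = 0.61564; risk in unexposed = 276/1083 = 0.25485.
RR = 0.61564 / 0.25485 = 2.41572
The risk among the exposed is 2.42 times that among the unexposed.

2.42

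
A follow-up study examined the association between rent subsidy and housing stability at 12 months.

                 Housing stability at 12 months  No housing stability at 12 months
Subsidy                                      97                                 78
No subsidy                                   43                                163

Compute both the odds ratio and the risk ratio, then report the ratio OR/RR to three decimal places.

1.775

Cells: a = 97, b = 78, c = 43, d = 163.
OR = (97·163)/(78·43) = 15811/3354 = 4.71407
Risk in exposed = 97/175 = 0.55429; risk in unexposed = 43/206 = 0.20874; RR = 2.65542
OR/RR = 4.71407 / 2.65542 = 1.77527
The outcome is not rare, so the OR lies further from 1 than the RR.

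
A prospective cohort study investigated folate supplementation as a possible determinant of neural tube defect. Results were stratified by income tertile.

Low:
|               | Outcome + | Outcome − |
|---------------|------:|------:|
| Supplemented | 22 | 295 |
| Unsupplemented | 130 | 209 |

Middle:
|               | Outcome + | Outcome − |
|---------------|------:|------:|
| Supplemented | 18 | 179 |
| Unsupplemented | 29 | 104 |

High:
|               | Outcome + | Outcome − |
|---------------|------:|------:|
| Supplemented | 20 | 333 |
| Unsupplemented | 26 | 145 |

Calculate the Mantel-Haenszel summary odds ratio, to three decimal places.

OR_MH = Σ(aᵢdᵢ/nᵢ) / Σ(bᵢcᵢ/nᵢ), where nᵢ is the stratum total.
Stratum 1 (Low): n = 656; a·d/n = 22·209/656 = 7.0091; b·c/n = 295·130/656 = 58.4604
Stratum 2 (Middle): n = 330; a·d/n = 18·104/330 = 5.6727; b·c/n = 179·29/330 = 15.7303
Stratum 3 (High): n = 524; a·d/n = 20·145/524 = 5.5344; b·c/n = 333·26/524 = 16.5229
OR_MH = (7.0091 + 5.6727 + 5.5344) / (58.4604 + 15.7303 + 16.5229) = 18.2162 / 90.7136 = 0.20081

0.201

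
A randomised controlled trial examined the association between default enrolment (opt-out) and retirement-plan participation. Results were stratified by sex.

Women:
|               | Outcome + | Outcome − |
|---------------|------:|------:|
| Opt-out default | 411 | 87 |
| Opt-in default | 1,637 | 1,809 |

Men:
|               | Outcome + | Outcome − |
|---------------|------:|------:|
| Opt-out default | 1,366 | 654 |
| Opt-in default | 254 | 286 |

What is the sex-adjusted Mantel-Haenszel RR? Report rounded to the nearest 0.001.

1.590

RR_MH = Σ(aᵢ·n₀ᵢ/nᵢ) / Σ(cᵢ·n₁ᵢ/nᵢ), with n₁ᵢ = aᵢ+bᵢ (exposed), n₀ᵢ = cᵢ+dᵢ (unexposed), nᵢ = n₁ᵢ+n₀ᵢ.
Stratum 1 (Women): n₁ = 498, n₀ = 3446, n = 3944; a·n₀/n = 411·3446/3944 = 359.1040; c·n₁/n = 1637·498/3944 = 206.7003
Stratum 2 (Men): n₁ = 2020, n₀ = 540, n = 2560; a·n₀/n = 1366·540/2560 = 288.1406; c·n₁/n = 254·2020/2560 = 200.4219
RR_MH = (359.1040 + 288.1406) / (206.7003 + 200.4219) = 647.2446 / 407.1222 = 1.58980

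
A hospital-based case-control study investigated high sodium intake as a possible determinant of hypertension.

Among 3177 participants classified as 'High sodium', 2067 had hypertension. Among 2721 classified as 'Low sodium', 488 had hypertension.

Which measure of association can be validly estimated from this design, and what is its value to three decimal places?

From the description: a = 2067, b = 1110, c = 488, d = 2233.
This is a hospital-based case-control study: participants were sampled on outcome status, so risks in the source population cannot be estimated directly — relative risk is not valid here. The odds ratio is the appropriate measure.
OR = (a·d)/(b·c) = (2067 × 2233) / (1110 × 488) = 4615611 / 541680 = 8.52092

8.521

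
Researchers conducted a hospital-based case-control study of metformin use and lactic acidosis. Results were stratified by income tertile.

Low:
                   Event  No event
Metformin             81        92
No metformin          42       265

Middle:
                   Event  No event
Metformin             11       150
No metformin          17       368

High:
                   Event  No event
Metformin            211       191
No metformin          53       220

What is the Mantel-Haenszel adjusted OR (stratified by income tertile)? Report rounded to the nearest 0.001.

4.362

OR_MH = Σ(aᵢdᵢ/nᵢ) / Σ(bᵢcᵢ/nᵢ), where nᵢ is the stratum total.
Stratum 1 (Low): n = 480; a·d/n = 81·265/480 = 44.7188; b·c/n = 92·42/480 = 8.0500
Stratum 2 (Middle): n = 546; a·d/n = 11·368/546 = 7.4139; b·c/n = 150·17/546 = 4.6703
Stratum 3 (High): n = 675; a·d/n = 211·220/675 = 68.7704; b·c/n = 191·53/675 = 14.9970
OR_MH = (44.7188 + 7.4139 + 68.7704) / (8.0500 + 4.6703 + 14.9970) = 120.9030 / 27.7174 = 4.36200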